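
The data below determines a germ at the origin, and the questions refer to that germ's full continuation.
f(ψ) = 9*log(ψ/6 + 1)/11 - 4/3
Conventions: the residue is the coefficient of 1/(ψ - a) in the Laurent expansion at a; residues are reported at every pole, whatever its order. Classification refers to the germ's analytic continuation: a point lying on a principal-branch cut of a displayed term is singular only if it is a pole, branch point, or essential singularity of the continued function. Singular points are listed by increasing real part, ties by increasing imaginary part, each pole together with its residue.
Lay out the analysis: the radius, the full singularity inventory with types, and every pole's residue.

Radius of convergence at 0: 6.
At -6: a logarithmic branch point.

Branch term (9/11)*log(1 - ψ/(-6)): its argument vanishes at ψ = -6, a logarithmic branch point, modulus 6.
The radius of convergence is the smallest modulus among the singular points: 6.


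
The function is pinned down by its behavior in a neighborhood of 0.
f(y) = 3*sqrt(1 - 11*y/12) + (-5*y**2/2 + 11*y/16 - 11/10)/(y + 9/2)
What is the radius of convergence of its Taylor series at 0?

Denominator factor (y + 9/2): pole of order 1 at -9/2, modulus 9/2.
Branch term (3)*sqrt(1 - y/(12/11)): its argument vanishes at y = 12/11, a square-root branch point, modulus 12/11.
The radius of convergence is the smallest modulus among the singular points: 12/11.

The radius of convergence is 12/11.


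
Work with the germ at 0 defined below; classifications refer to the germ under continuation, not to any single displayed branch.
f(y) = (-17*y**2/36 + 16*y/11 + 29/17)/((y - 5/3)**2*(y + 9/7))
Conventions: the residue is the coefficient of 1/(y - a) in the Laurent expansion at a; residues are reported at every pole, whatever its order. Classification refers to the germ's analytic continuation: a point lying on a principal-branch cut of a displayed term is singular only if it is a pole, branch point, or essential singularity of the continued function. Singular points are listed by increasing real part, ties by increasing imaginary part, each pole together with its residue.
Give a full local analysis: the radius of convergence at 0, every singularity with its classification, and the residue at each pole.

Denominator factor (y - 5/3)^2: pole of order 2 at 5/3, modulus 5/3.
Denominator factor (y + 9/7): pole of order 1 at -9/7, modulus 9/7.
The radius of convergence is the smallest modulus among the singular points: 9/7.
At the order-1 pole -9/7 set g(y) = (y - (-9/7))*f(y) = (-17*y**2/36 + 16*y/11 + 29/17)/(y - 5/3)**2.
Simple pole: residue = g(a) at a = -9/7, which is -311679/2875312.
At the order-2 pole 5/3 set g(y) = (y - (5/3))^2*f(y) = (-17*y**2/36 + 16*y/11 + 29/17)/(y + 9/7).
Order-2 pole: residue = g'(a); g'(5/3) = -9414965/25877808, so the residue is -9414965/25877808.
List the singular points by increasing real part (a conjugate pair: the negative imaginary part first).

Radius of convergence at 0: 9/7.
At -9/7: a pole of order 1; residue -311679/2875312.
At 5/3: a pole of order 2; residue -9414965/25877808.


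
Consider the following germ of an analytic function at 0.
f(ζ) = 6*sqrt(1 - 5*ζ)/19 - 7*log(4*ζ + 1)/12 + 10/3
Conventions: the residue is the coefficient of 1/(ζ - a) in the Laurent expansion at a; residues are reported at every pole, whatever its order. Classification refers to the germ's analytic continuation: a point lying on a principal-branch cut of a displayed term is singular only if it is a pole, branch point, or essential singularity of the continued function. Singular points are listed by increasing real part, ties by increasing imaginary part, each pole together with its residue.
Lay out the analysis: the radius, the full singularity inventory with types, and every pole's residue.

Radius of convergence at 0: 1/5.
At -1/4: a logarithmic branch point.
At 1/5: an algebraic (square-root) branch point.

Branch term (6/19)*sqrt(1 - ζ/(1/5)): its argument vanishes at ζ = 1/5, a square-root branch point, modulus 1/5.
Branch term (-7/12)*log(1 - ζ/(-1/4)): its argument vanishes at ζ = -1/4, a logarithmic branch point, modulus 1/4.
The radius of convergence is the smallest modulus among the singular points: 1/5.
List the singular points by increasing real part (a conjugate pair: the negative imaginary part first).


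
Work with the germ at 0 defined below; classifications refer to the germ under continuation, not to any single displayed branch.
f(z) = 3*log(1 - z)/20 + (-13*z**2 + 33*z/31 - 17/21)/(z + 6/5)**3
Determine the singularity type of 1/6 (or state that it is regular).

Denominator factors: z + 6/5 = 41/30 at z = 1/6 — none vanishes.
Branch term log(1 - z/(1)): argument at 1/6 is 5/6, nonzero, so 1/6 is not its branch point (a point on a principal cut is still regular for the continued germ).
So the germ continues analytically to 1/6.

The point is a regular point.


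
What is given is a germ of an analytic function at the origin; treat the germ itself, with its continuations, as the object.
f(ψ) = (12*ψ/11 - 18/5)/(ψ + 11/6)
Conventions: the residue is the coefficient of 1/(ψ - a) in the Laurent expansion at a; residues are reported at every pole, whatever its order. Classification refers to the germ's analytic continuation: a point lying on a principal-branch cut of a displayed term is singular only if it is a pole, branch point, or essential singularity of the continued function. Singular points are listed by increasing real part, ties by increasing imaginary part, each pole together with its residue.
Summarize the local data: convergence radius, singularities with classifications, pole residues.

Denominator factor (ψ + 11/6): pole of order 1 at -11/6, modulus 11/6.
The radius of convergence is the smallest modulus among the singular points: 11/6.
At the order-1 pole -11/6 set g(ψ) = (ψ - (-11/6))*f(ψ) = 12*ψ/11 - 18/5.
Simple pole: residue = g(a) at a = -11/6, which is -28/5.

Radius of convergence at 0: 11/6.
At -11/6: a pole of order 1; residue -28/5.


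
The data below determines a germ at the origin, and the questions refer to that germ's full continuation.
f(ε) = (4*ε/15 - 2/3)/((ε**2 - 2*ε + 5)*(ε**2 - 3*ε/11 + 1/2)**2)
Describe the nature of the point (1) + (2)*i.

The denominator factor ε**2 - 2*ε + 5 vanishes at (1) + (2)*i and appears to the power 1; the numerator there equals (-2/5) + (8/15)*i, nonzero, and no other factor vanishes.
Hence a pole whose order is the multiplicity, 1.

The point is a pole of order 1.


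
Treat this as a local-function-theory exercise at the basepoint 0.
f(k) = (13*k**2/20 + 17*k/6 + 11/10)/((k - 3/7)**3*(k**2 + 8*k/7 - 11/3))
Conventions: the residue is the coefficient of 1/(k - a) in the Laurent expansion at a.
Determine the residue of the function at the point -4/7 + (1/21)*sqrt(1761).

The factor k**2 + 8*k/7 - 11/3 splits as (k - a)(k - a') with a = -4/7 + (1/21)*sqrt(1761), a' = -4/7 - (1/21)*sqrt(1761). At the order-1 pole a set g(k) = (k - a)*f(k) = [(13*k**2/20 + 17*k/6 + 11/10)/(k - 3/7)**3] / (k - a').
Simple pole: residue = g(a) at a = -4/7 + (1/21)*sqrt(1761), which is 137033253/170368000 + (1958614231/100006016000)*sqrt(1761).

The residue is 137033253/170368000 + (1958614231/100006016000)*sqrt(1761).


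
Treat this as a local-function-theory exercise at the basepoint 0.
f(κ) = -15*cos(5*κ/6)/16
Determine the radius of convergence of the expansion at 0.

The radius of convergence is infinite.

The factor cos(5*κ/6) is entire and contributes no finite singular point.
The polynomial part has no poles.
No finite singular points: the Taylor series at 0 converges everywhere.


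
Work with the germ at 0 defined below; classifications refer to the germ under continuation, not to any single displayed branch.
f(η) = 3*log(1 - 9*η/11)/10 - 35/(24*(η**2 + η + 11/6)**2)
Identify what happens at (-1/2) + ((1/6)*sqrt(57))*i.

The denominator factor η**2 + η + 11/6 vanishes at (-1/2) + ((1/6)*sqrt(57))*i and appears to the power 2; the numerator there equals -35/24, nonzero, and no other factor vanishes.
The branch terms are analytic at this point.
Hence a pole whose order is the multiplicity, 2.

The point is a pole of order 2.


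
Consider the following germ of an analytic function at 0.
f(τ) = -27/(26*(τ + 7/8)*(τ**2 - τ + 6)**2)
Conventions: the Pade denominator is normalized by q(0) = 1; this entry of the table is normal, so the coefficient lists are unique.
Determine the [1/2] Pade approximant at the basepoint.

Taylor coefficients needed (expand at 0): a_0 = -3/91, a_1 = 17/637, a_2 = -397/17836, a_3 = 8518/280917.
Write the denominator as Q(τ) = 1 + q1*τ + q2*τ^2. Requiring Q*f - P = O(τ^4) with deg P <= 1 kills the coefficients of τ^2..τ^3 in Q*f:
  τ^2: a_2 + q1*a_1 + q2*a_0 = 0, i.e. -397/17836 + (17/637)*q1 + (-3/91)*q2 = 0.
  τ^3: a_3 + q1*a_2 + q2*a_1 = 0, i.e. 8518/280917 + (-397/17836)*q1 + (17/637)*q2 = 0.
Solving this linear system: q1 = 395/21, q2 = 3667/252.
The numerator is Q*f truncated at degree 1: P0 = a_0 = -3/91; P1 = a_1 + q1*a_0 = -54/91.

The Pade approximant has numerator coefficients [-3/91, -54/91]; denominator coefficients [1, 395/21, 3667/252].


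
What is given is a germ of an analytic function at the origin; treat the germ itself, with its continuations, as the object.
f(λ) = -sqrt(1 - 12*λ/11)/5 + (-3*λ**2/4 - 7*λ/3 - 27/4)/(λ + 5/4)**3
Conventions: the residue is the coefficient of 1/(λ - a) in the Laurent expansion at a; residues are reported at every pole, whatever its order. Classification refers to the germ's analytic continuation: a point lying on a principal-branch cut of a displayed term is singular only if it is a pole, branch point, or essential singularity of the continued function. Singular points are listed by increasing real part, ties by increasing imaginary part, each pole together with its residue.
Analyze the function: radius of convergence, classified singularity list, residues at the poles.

Denominator factor (λ + 5/4)^3: pole of order 3 at -5/4, modulus 5/4.
Branch term (-1/5)*sqrt(1 - λ/(11/12)): its argument vanishes at λ = 11/12, a square-root branch point, modulus 11/12.
The radius of convergence is the smallest modulus among the singular points: 11/12.
The branch term is analytic at -5/4 and contributes nothing to the residue; only the rational part matters.
At the order-3 pole -5/4 set g(λ) = (λ - (-5/4))^3*(rational part) = -3*λ**2/4 - 7*λ/3 - 27/4.
Order-3 pole: residue = g''(a)/2; g''(-5/4) = -3/2, so the residue is -3/4.
List the singular points by increasing real part (a conjugate pair: the negative imaginary part first).

Radius of convergence at 0: 11/12.
At -5/4: a pole of order 3; residue -3/4.
At 11/12: an algebraic (square-root) branch point.


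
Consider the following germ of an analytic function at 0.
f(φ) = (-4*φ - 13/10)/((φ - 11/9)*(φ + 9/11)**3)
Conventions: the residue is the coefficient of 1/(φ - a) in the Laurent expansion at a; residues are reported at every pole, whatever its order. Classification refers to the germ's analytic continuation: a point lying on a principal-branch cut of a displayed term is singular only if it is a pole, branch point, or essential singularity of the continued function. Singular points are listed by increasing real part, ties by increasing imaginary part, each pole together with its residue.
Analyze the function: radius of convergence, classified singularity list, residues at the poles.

Denominator factor (φ - 11/9): pole of order 1 at 11/9, modulus 11/9.
Denominator factor (φ + 9/11)^3: pole of order 3 at -9/11, modulus 9/11.
The radius of convergence is the smallest modulus among the singular points: 9/11.
At the order-3 pole -9/11 set g(φ) = (φ - (-9/11))^3*f(φ) = (-4*φ - 13/10)/(φ - 11/9).
Order-3 pole: residue = g''(a)/2; g''(-9/11) = 60050727/41212040, so the residue is 60050727/82424080.
At the order-1 pole 11/9 set g(φ) = (φ - (11/9))*f(φ) = (-4*φ - 13/10)/(φ + 9/11)**3.
Simple pole: residue = g(a) at a = 11/9, which is -60050727/82424080.
List the singular points by increasing real part (a conjugate pair: the negative imaginary part first).

Radius of convergence at 0: 9/11.
At -9/11: a pole of order 3; residue 60050727/82424080.
At 11/9: a pole of order 1; residue -60050727/82424080.


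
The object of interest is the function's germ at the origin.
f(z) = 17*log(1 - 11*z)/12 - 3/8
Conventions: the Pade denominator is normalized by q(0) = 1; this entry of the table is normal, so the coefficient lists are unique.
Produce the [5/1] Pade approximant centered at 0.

Taylor coefficients needed (expand at 0): a_0 = -3/8, a_1 = -187/12, a_2 = -2057/24, a_3 = -22627/36, a_4 = -248897/48, a_5 = -2737867/60, a_6 = -30116537/72.
Write the denominator as Q(z) = 1 + q1*z. Requiring Q*f - P = O(z^7) with deg P <= 5 kills the coefficients of z^6..z^6 in Q*f:
  z^6: a_6 + q1*a_5 = 0, i.e. -30116537/72 + (-2737867/60)*q1 = 0.
Solving this linear system: q1 = -55/6.
The numerator is Q*f truncated at degree 5: P0 = a_0 = -3/8; P1 = a_1 + q1*a_0 = -583/48; P2 = a_2 + q1*a_1 = 2057/36; P3 = a_3 + q1*a_2 = 22627/144; P4 = a_4 + q1*a_3 = 248897/432; P5 = a_5 + q1*a_4 = 2737867/1440.

The Pade approximant has numerator coefficients [-3/8, -583/48, 2057/36, 22627/144, 248897/432, 2737867/1440]; denominator coefficients [1, -55/6].


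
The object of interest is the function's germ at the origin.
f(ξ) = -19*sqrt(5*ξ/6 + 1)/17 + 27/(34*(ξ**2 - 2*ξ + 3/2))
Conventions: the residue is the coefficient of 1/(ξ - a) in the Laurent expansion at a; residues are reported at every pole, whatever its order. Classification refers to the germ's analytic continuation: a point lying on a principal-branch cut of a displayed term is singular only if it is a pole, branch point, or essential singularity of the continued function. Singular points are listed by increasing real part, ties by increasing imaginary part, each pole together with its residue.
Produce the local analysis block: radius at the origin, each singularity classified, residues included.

Denominator factor (ξ**2 - 2*ξ + 3/2): discriminant -2, complex-conjugate roots (1) + ((1/2)*sqrt(2))*i and (1) - ((1/2)*sqrt(2))*i; poles of order 1, moduli (1/2)*sqrt(6) and (1/2)*sqrt(6).
Branch term (-19/17)*sqrt(1 - ξ/(-6/5)): its argument vanishes at ξ = -6/5, a square-root branch point, modulus 6/5.
The radius of convergence is the smallest modulus among the singular points: 6/5.
The branch term is analytic at (1) - ((1/2)*sqrt(2))*i and contributes nothing to the residue; only the rational part matters.
The factor ξ**2 - 2*ξ + 3/2 splits as (ξ - a)(ξ - a') with a = (1) - ((1/2)*sqrt(2))*i, a' = (1) + ((1/2)*sqrt(2))*i. At the order-1 pole a set g(ξ) = (ξ - a)*(rational part) = [27/34] / (ξ - a').
Simple pole: residue = g(a) at a = (1) - ((1/2)*sqrt(2))*i, which is ((27/68)*sqrt(2))*i.
The branch term is analytic at (1) + ((1/2)*sqrt(2))*i and contributes nothing to the residue; only the rational part matters.
The factor ξ**2 - 2*ξ + 3/2 splits as (ξ - a)(ξ - a') with a = (1) + ((1/2)*sqrt(2))*i, a' = (1) - ((1/2)*sqrt(2))*i. At the order-1 pole a set g(ξ) = (ξ - a)*(rational part) = [27/34] / (ξ - a').
Simple pole: residue = g(a) at a = (1) + ((1/2)*sqrt(2))*i, which is -((27/68)*sqrt(2))*i.
List the singular points by increasing real part (a conjugate pair: the negative imaginary part first).

Radius of convergence at 0: 6/5.
At -6/5: an algebraic (square-root) branch point.
At (1) - ((1/2)*sqrt(2))*i: a pole of order 1; residue ((27/68)*sqrt(2))*i.
At (1) + ((1/2)*sqrt(2))*i: a pole of order 1; residue -((27/68)*sqrt(2))*i.


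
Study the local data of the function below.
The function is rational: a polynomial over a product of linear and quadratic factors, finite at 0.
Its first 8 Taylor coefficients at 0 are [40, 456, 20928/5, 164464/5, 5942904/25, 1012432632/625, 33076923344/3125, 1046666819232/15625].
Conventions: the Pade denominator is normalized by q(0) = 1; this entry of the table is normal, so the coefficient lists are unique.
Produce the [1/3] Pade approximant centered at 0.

Taylor coefficients needed (read off): a_0 = 40, a_1 = 456, a_2 = 20928/5, a_3 = 164464/5, a_4 = 5942904/25.
Write the denominator as Q(τ) = 1 + q1*τ + q2*τ^2 + q3*τ^3. Requiring Q*f - P = O(τ^5) with deg P <= 1 kills the coefficients of τ^2..τ^4 in Q*f:
  τ^2: a_2 + q1*a_1 + q2*a_0 = 0, i.e. 20928/5 + (456)*q1 + (40)*q2 = 0.
  τ^3: a_3 + q1*a_2 + q2*a_1 + q3*a_0 = 0, i.e. 164464/5 + (20928/5)*q1 + (456)*q2 + (40)*q3 = 0.
  τ^4: a_4 + q1*a_3 + q2*a_2 + q3*a_1 = 0, i.e. 5942904/25 + (164464/5)*q1 + (20928/5)*q2 + (456)*q3 = 0.
Solving this linear system: q1 = -488787/51205, q2 = 56337/13475, q3 = 164981431/1280125.
The numerator is Q*f truncated at degree 1: P0 = a_0 = 40; P1 = a_1 + q1*a_0 = 759600/10241.

The Pade approximant has numerator coefficients [40, 759600/10241]; denominator coefficients [1, -488787/51205, 56337/13475, 164981431/1280125].


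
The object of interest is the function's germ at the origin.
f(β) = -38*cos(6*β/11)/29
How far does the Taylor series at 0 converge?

The radius of convergence is infinite.

The factor cos(6*β/11) is entire and contributes no finite singular point.
The polynomial part has no poles.
No finite singular points: the Taylor series at 0 converges everywhere.


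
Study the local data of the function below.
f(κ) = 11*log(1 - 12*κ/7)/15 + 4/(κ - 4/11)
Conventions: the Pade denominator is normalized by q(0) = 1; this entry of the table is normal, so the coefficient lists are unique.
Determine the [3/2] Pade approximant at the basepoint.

The Pade approximant has numerator coefficients [-11, 20230007996/2235619295, 276511265151/78246675325, -309615268622/547726727275]; denominator coefficients [1, -32970176181/8942477180, 40354438042/15649335065].

Taylor coefficients needed (expand at 0): a_0 = -11, a_1 = -4411/140, a_2 = -330319/3920, a_3 = -25244483/109760, a_4 = -1938283303/3073280, a_5 = -745299924391/430259200.
Write the denominator as Q(κ) = 1 + q1*κ + q2*κ^2. Requiring Q*f - P = O(κ^6) with deg P <= 3 kills the coefficients of κ^4..κ^5 in Q*f:
  κ^4: a_4 + q1*a_3 + q2*a_2 = 0, i.e. -1938283303/3073280 + (-25244483/109760)*q1 + (-330319/3920)*q2 = 0.
  κ^5: a_5 + q1*a_4 + q2*a_3 = 0, i.e. -745299924391/430259200 + (-1938283303/3073280)*q1 + (-25244483/109760)*q2 = 0.
Solving this linear system: q1 = -32970176181/8942477180, q2 = 40354438042/15649335065.
The numerator is Q*f truncated at degree 3: P0 = a_0 = -11; P1 = a_1 + q1*a_0 = 20230007996/2235619295; P2 = a_2 + q1*a_1 + q2*a_0 = 276511265151/78246675325; P3 = a_3 + q1*a_2 + q2*a_1 = -309615268622/547726727275.


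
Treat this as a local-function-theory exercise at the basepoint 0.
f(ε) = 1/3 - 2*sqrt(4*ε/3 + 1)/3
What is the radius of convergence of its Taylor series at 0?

Branch term (-2/3)*sqrt(1 - ε/(-3/4)): its argument vanishes at ε = -3/4, a square-root branch point, modulus 3/4.
The radius of convergence is the smallest modulus among the singular points: 3/4.

The radius of convergence is 3/4.


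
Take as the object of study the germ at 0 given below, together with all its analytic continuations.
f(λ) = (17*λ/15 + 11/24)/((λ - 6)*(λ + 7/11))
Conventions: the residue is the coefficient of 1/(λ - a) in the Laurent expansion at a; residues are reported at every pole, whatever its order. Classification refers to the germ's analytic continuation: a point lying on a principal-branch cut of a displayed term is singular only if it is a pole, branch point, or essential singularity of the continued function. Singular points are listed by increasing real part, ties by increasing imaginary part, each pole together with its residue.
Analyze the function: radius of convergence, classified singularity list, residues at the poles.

Denominator factor (λ + 7/11): pole of order 1 at -7/11, modulus 7/11.
Denominator factor (λ - 6): pole of order 1 at 6, modulus 6.
The radius of convergence is the smallest modulus among the singular points: 7/11.
At the order-1 pole -7/11 set g(λ) = (λ - (-7/11))*f(λ) = (17*λ/15 + 11/24)/(λ - 6).
Simple pole: residue = g(a) at a = -7/11, which is 347/8760.
At the order-1 pole 6 set g(λ) = (λ - (6))*f(λ) = (17*λ/15 + 11/24)/(λ + 7/11).
Simple pole: residue = g(a) at a = 6, which is 9581/8760.
List the singular points by increasing real part (a conjugate pair: the negative imaginary part first).

Radius of convergence at 0: 7/11.
At -7/11: a pole of order 1; residue 347/8760.
At 6: a pole of order 1; residue 9581/8760.


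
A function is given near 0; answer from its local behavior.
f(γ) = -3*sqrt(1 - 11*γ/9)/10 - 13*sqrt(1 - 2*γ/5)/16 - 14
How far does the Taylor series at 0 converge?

Branch term (-3/10)*sqrt(1 - γ/(9/11)): its argument vanishes at γ = 9/11, a square-root branch point, modulus 9/11.
Branch term (-13/16)*sqrt(1 - γ/(5/2)): its argument vanishes at γ = 5/2, a square-root branch point, modulus 5/2.
The radius of convergence is the smallest modulus among the singular points: 9/11.

The radius of convergence is 9/11.


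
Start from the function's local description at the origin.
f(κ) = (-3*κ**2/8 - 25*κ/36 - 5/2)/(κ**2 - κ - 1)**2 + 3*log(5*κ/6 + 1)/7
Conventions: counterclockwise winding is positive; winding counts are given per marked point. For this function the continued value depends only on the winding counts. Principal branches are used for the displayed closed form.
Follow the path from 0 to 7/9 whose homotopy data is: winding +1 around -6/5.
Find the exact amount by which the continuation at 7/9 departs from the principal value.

Continued minus principal equals (6/7)*pi*i.

The rational part is single-valued and drops out of the difference; each branch term changes only by its own monodromy.
(3/7)*log(1 - κ/(-6/5)): each positive loop around -6/5 adds 2*pi*i to the log, so winding +1 contributes (3/7)*(1)*2*pi*i = (6/7)*pi*i.
Summing the contributions at κ = 7/9 gives (6/7)*pi*i.


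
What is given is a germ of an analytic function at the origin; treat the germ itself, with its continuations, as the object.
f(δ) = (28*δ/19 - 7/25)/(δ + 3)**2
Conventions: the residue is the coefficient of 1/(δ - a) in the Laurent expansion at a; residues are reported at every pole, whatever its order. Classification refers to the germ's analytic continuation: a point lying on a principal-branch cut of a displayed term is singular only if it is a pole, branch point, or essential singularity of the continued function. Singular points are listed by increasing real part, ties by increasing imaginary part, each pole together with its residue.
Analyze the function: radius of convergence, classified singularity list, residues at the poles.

Radius of convergence at 0: 3.
At -3: a pole of order 2; residue 28/19.

Denominator factor (δ + 3)^2: pole of order 2 at -3, modulus 3.
The radius of convergence is the smallest modulus among the singular points: 3.
At the order-2 pole -3 set g(δ) = (δ - (-3))^2*f(δ) = 28*δ/19 - 7/25.
Order-2 pole: residue = g'(a); g'(-3) = 28/19, so the residue is 28/19.


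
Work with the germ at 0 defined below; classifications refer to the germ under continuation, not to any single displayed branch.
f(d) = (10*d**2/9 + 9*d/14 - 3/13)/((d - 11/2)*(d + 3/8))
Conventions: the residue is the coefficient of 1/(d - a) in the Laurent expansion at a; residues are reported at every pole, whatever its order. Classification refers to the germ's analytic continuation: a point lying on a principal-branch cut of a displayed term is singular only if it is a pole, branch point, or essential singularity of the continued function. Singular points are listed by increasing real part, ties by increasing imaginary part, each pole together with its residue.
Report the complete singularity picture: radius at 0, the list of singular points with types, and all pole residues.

Radius of convergence at 0: 3/8.
At -3/8: a pole of order 1; residue 919/17108.
At 11/2: a pole of order 1; residue 241874/38493.

Denominator factor (d + 3/8): pole of order 1 at -3/8, modulus 3/8.
Denominator factor (d - 11/2): pole of order 1 at 11/2, modulus 11/2.
The radius of convergence is the smallest modulus among the singular points: 3/8.
At the order-1 pole -3/8 set g(d) = (d - (-3/8))*f(d) = (10*d**2/9 + 9*d/14 - 3/13)/(d - 11/2).
Simple pole: residue = g(a) at a = -3/8, which is 919/17108.
At the order-1 pole 11/2 set g(d) = (d - (11/2))*f(d) = (10*d**2/9 + 9*d/14 - 3/13)/(d + 3/8).
Simple pole: residue = g(a) at a = 11/2, which is 241874/38493.
List the singular points by increasing real part (a conjugate pair: the negative imaginary part first).


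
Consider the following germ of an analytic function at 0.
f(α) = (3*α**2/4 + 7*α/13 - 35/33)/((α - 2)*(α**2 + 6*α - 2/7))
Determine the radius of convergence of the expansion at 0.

Denominator factor (α - 2): pole of order 1 at 2, modulus 2.
Denominator factor (α**2 + 6*α - 2/7): discriminant 260/7, real irrational roots -3 + (1/7)*sqrt(455) and -3 - (1/7)*sqrt(455); poles of order 1, moduli -3 + (1/7)*sqrt(455) and 3 + (1/7)*sqrt(455).
The radius of convergence is the smallest modulus among the singular points: -3 + (1/7)*sqrt(455).

The radius of convergence is -3 + (1/7)*sqrt(455).


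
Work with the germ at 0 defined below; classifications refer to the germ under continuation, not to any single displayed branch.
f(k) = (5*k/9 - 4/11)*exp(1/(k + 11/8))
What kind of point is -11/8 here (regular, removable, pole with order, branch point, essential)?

The exponent 1/(k - (-11/8)) has a pole at -11/8, so exp(1/(k - (-11/8))) takes every nonzero value near it: an essential singularity (not a pole of any order).

The point is an essential singularity.


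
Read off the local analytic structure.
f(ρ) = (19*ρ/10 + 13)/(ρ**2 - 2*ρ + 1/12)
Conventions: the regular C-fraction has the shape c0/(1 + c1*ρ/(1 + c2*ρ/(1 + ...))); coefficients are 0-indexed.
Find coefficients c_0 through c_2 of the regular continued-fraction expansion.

The regular C-fraction coefficients are [156, -3139/130, 262441/408070].

Taylor coefficients (expand at 0): a_0 = 156, a_1 = 18834/5, a_2 = 442656/5.
c0 = a_0 = 156. Peel one level at a time: if S = 1 + c*ρ/S' with S'(0) = 1, then c is the ρ-coefficient of S and S' = c*ρ/(S - 1).
S_1 = c0/f = 1 + (-3139/130)*ρ + (262441/16900)*ρ^2 + ...; c1 = -3139/130.
S_2 = c1*ρ/(S_1 - 1) = 1 + (262441/408070)*ρ + ...; c2 = 262441/408070.


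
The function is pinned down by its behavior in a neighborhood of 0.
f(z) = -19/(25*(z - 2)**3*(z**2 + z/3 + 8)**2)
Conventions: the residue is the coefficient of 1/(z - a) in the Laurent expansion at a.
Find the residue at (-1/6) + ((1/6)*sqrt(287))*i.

The factor z**2 + z/3 + 8 splits as (z - a)(z - a') with a = (-1/6) + ((1/6)*sqrt(287))*i, a' = (-1/6) - ((1/6)*sqrt(287))*i. At the order-2 pole a set g(z) = (z - a)^2*f(z) = [-19/(25*(z - 2)**3)] / (z - a')^2.
Order-2 pole: residue = g'(a); g'((-1/6) + ((1/6)*sqrt(287))*i) = (2511/5487200) + ((10558431/451975176800)*sqrt(287))*i, so the residue is (2511/5487200) + ((10558431/451975176800)*sqrt(287))*i.

The residue is (2511/5487200) + ((10558431/451975176800)*sqrt(287))*i.


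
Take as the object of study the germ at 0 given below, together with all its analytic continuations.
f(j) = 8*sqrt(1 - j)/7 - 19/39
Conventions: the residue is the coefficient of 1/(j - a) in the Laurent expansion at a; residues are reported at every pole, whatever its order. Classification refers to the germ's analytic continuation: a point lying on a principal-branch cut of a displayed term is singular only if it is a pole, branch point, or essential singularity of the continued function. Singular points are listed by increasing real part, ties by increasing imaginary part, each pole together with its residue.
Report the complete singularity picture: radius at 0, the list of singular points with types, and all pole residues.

Radius of convergence at 0: 1.
At 1: an algebraic (square-root) branch point.

Branch term (8/7)*sqrt(1 - j/(1)): its argument vanishes at j = 1, a square-root branch point, modulus 1.
The radius of convergence is the smallest modulus among the singular points: 1.


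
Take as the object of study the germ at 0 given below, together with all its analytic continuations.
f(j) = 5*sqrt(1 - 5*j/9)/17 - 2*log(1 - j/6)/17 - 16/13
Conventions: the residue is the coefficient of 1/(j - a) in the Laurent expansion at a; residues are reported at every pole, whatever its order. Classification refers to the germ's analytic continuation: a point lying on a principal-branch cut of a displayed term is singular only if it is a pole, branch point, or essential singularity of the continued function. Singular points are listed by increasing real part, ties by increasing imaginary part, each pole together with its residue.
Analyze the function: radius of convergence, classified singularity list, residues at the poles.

Radius of convergence at 0: 9/5.
At 9/5: an algebraic (square-root) branch point.
At 6: a logarithmic branch point.

Branch term (-2/17)*log(1 - j/(6)): its argument vanishes at j = 6, a logarithmic branch point, modulus 6.
Branch term (5/17)*sqrt(1 - j/(9/5)): its argument vanishes at j = 9/5, a square-root branch point, modulus 9/5.
The radius of convergence is the smallest modulus among the singular points: 9/5.
List the singular points by increasing real part (a conjugate pair: the negative imaginary part first).


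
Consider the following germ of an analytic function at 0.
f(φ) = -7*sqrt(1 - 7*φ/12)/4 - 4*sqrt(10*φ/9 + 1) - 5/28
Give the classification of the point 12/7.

The term (-7/4)*sqrt(1 - φ/(12/7)) has argument 1 - 12/7/(12/7) = 0 at 12/7: a square-root (algebraic, two-sheeted) branch point; the remaining terms are analytic or single-valued there.

The point is an algebraic (square-root) branch point.


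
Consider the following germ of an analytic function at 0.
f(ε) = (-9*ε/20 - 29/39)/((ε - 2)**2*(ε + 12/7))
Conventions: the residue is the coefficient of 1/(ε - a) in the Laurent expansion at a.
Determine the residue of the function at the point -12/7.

The residue is 133/65910.

At the order-1 pole -12/7 set g(ε) = (ε - (-12/7))*f(ε) = (-9*ε/20 - 29/39)/(ε - 2)**2.
Simple pole: residue = g(a) at a = -12/7, which is 133/65910.


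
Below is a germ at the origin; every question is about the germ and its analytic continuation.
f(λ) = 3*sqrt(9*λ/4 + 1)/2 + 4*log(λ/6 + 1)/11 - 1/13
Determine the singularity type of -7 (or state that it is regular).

There is no denominator, hence no pole anywhere.
Branch term log(1 - λ/(-6)): argument at -7 is -1/6, nonzero, so -7 is not its branch point (a point on a principal cut is still regular for the continued germ).
Branch term sqrt(1 - λ/(-4/9)): argument at -7 is -59/4, nonzero, so -7 is not its branch point (a point on a principal cut is still regular for the continued germ).
So the germ continues analytically to -7.

The point is a regular point.


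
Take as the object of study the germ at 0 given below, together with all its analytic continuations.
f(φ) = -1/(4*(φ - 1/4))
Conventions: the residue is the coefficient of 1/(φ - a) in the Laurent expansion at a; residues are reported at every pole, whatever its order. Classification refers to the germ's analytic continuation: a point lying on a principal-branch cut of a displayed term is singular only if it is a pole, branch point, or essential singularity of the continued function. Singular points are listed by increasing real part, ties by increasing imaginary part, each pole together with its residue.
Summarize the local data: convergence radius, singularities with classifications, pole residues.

Radius of convergence at 0: 1/4.
At 1/4: a pole of order 1; residue -1/4.

Denominator factor (φ - 1/4): pole of order 1 at 1/4, modulus 1/4.
The radius of convergence is the smallest modulus among the singular points: 1/4.
At the order-1 pole 1/4 set g(φ) = (φ - (1/4))*f(φ) = -1/4.
Simple pole: residue = g(a) at a = 1/4, which is -1/4.


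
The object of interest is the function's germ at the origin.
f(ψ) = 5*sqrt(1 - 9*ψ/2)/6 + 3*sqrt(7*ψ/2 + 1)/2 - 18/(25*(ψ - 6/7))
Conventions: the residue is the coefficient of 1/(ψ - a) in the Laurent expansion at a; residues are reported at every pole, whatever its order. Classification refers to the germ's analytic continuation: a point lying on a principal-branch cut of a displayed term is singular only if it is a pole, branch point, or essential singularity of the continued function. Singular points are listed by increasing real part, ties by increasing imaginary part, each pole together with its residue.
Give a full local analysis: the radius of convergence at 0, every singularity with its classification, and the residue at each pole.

Radius of convergence at 0: 2/9.
At -2/7: an algebraic (square-root) branch point.
At 2/9: an algebraic (square-root) branch point.
At 6/7: a pole of order 1; residue -18/25.

Denominator factor (ψ - 6/7): pole of order 1 at 6/7, modulus 6/7.
Branch term (3/2)*sqrt(1 - ψ/(-2/7)): its argument vanishes at ψ = -2/7, a square-root branch point, modulus 2/7.
Branch term (5/6)*sqrt(1 - ψ/(2/9)): its argument vanishes at ψ = 2/9, a square-root branch point, modulus 2/9.
The radius of convergence is the smallest modulus among the singular points: 2/9.
The branch terms are analytic at 6/7 and contribute nothing to the residue; only the rational part matters.
At the order-1 pole 6/7 set g(ψ) = (ψ - (6/7))*(rational part) = -18/25.
Simple pole: residue = g(a) at a = 6/7, which is -18/25.
List the singular points by increasing real part (a conjugate pair: the negative imaginary part first).


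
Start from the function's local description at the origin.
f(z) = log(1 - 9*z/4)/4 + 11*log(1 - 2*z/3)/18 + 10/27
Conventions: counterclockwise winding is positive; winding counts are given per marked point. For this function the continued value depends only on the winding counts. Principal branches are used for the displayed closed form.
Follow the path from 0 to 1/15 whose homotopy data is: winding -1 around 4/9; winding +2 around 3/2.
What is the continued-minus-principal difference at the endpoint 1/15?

The rational part is single-valued and drops out of the difference; each branch term changes only by its own monodromy.
(1/4)*log(1 - z/(4/9)): each positive loop around 4/9 adds 2*pi*i to the log, so winding -1 contributes (1/4)*(-1)*2*pi*i = -(1/2)*pi*i.
(11/18)*log(1 - z/(3/2)): each positive loop around 3/2 adds 2*pi*i to the log, so winding +2 contributes (11/18)*(2)*2*pi*i = (22/9)*pi*i.
Summing the contributions at z = 1/15 gives (35/18)*pi*i.

Continued minus principal equals (35/18)*pi*i.


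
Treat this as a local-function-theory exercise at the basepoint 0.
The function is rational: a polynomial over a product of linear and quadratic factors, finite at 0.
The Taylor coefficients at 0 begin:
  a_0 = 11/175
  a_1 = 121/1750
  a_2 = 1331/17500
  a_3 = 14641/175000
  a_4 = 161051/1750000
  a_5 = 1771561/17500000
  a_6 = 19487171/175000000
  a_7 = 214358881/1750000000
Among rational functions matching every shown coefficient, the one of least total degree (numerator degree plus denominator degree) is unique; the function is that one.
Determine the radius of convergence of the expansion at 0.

No rational of total degree below 1 reproduces all 8 coefficients; solving the [0/1] Pade equations on them gives f(κ) = -2/(35*(κ - 10/11)), whose expansion matches every shown term.
Denominator factor (κ - 10/11): pole of order 1 at 10/11, modulus 10/11.
The radius of convergence is the smallest modulus among the singular points: 10/11.

The radius of convergence is 10/11.


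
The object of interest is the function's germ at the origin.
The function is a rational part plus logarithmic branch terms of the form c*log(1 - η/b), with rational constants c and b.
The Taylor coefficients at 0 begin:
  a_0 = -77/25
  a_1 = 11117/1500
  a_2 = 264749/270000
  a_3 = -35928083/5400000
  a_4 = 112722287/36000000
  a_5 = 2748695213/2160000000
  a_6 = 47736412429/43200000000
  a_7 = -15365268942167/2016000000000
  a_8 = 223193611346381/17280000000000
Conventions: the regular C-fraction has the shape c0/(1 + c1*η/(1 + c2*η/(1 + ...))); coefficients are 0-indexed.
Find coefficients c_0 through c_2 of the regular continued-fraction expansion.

The regular C-fraction coefficients are [-77/25, 11117/4620, -19557437/7704081].

Taylor coefficients (read off): a_0 = -77/25, a_1 = 11117/1500, a_2 = 264749/270000.
c0 = a_0 = -77/25. Peel one level at a time: if S = 1 + c*η/S' with S'(0) = 1, then c is the η-coefficient of S and S' = c*η/(S - 1).
S_1 = c0/f = 1 + (11117/4620)*η + (19557437/3201660)*η^2 + ...; c1 = 11117/4620.
S_2 = c1*η/(S_1 - 1) = 1 + (-19557437/7704081)*η + ...; c2 = -19557437/7704081.


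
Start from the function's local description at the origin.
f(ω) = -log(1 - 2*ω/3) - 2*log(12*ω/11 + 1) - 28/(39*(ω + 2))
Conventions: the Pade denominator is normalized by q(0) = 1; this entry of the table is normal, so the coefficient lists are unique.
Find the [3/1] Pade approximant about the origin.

Taylor coefficients needed (expand at 0): a_0 = -14/39, a_1 = -191/143, a_2 = 37447/28314, a_3 = -4046969/5606172, a_4 = 90663539/123335784.
Write the denominator as Q(ω) = 1 + q1*ω. Requiring Q*f - P = O(ω^5) with deg P <= 3 kills the coefficients of ω^4..ω^4 in Q*f:
  ω^4: a_4 + q1*a_3 = 0, i.e. 90663539/123335784 + (-4046969/5606172)*q1 = 0.
Solving this linear system: q1 = 90663539/89033318.
The numerator is Q*f truncated at degree 3: P0 = a_0 = -14/39; P1 = a_1 + q1*a_0 = -227196770/133549977; P2 = a_2 + q1*a_1 = -165529823/4407149241; P3 = a_3 + q1*a_2 = 272648842643/436307774859.

The Pade approximant has numerator coefficients [-14/39, -227196770/133549977, -165529823/4407149241, 272648842643/436307774859]; denominator coefficients [1, 90663539/89033318].


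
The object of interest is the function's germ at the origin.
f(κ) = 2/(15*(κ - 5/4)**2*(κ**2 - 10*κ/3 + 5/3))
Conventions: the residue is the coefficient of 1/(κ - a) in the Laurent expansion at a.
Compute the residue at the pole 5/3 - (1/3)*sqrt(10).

The residue is -128/2025 - (296/10125)*sqrt(10).

The factor κ**2 - 10*κ/3 + 5/3 splits as (κ - a)(κ - a') with a = 5/3 - (1/3)*sqrt(10), a' = 5/3 + (1/3)*sqrt(10). At the order-1 pole a set g(κ) = (κ - a)*f(κ) = [2/(15*(κ - 5/4)**2)] / (κ - a').
Simple pole: residue = g(a) at a = 5/3 - (1/3)*sqrt(10), which is -128/2025 - (296/10125)*sqrt(10).


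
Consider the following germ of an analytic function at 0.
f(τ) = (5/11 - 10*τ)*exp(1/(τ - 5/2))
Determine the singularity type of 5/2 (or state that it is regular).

The point is an essential singularity.

The exponent 1/(τ - (5/2)) has a pole at 5/2, so exp(1/(τ - (5/2))) takes every nonzero value near it: an essential singularity (not a pole of any order).


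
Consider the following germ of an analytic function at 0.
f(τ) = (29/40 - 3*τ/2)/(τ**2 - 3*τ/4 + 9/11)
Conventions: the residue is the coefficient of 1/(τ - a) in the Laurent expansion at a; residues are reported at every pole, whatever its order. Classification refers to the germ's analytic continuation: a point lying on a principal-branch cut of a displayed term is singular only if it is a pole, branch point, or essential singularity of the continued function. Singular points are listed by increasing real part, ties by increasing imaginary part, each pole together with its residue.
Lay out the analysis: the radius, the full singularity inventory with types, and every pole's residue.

Denominator factor (τ**2 - 3*τ/4 + 9/11): discriminant -477/176, complex-conjugate roots (3/8) + ((3/88)*sqrt(583))*i and (3/8) - ((3/88)*sqrt(583))*i; poles of order 1, moduli (3/11)*sqrt(11) and (3/11)*sqrt(11).
The radius of convergence is the smallest modulus among the singular points: (3/11)*sqrt(11).
The factor τ**2 - 3*τ/4 + 9/11 splits as (τ - a)(τ - a') with a = (3/8) - ((3/88)*sqrt(583))*i, a' = (3/8) + ((3/88)*sqrt(583))*i. At the order-1 pole a set g(τ) = (τ - a)*f(τ) = [29/40 - 3*τ/2] / (τ - a').
Simple pole: residue = g(a) at a = (3/8) - ((3/88)*sqrt(583))*i, which is (-3/4) + ((13/3180)*sqrt(583))*i.
The factor τ**2 - 3*τ/4 + 9/11 splits as (τ - a)(τ - a') with a = (3/8) + ((3/88)*sqrt(583))*i, a' = (3/8) - ((3/88)*sqrt(583))*i. At the order-1 pole a set g(τ) = (τ - a)*f(τ) = [29/40 - 3*τ/2] / (τ - a').
Simple pole: residue = g(a) at a = (3/8) + ((3/88)*sqrt(583))*i, which is (-3/4) - ((13/3180)*sqrt(583))*i.
List the singular points by increasing real part (a conjugate pair: the negative imaginary part first).

Radius of convergence at 0: (3/11)*sqrt(11).
At (3/8) - ((3/88)*sqrt(583))*i: a pole of order 1; residue (-3/4) + ((13/3180)*sqrt(583))*i.
At (3/8) + ((3/88)*sqrt(583))*i: a pole of order 1; residue (-3/4) - ((13/3180)*sqrt(583))*i.
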